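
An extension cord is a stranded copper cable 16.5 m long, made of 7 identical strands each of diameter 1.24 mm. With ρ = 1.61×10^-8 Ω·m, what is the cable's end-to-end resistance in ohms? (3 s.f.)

0.0314 Ω

A_strand = π(6.2000e-04 m)² = 1.208e-06 m²
R_strand = ρL/A = (1.61×10^-8)(16.5)/(1.208e-06) = 0.22 Ω
R_total = R_strand/N = 0.22/7 = 0.0314 Ω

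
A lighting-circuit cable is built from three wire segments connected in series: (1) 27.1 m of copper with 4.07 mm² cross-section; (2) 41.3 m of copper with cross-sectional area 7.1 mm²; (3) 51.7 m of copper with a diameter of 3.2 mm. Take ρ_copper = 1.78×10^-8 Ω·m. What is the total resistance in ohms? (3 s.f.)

0.336 Ω

Seg 1: A = 4.07 mm² = 4.070e-06 m²
R_1 = (1.78×10^-8)(27.1)/(4.070e-06) = 0.1185 Ω
Seg 2: A = 7.1 mm² = 7.100e-06 m²
R_2 = (1.78×10^-8)(41.3)/(7.100e-06) = 0.1035 Ω
Seg 3: A = π(d/2)² = π(1.6000e-03 m)² = 8.042e-06 m²
R_3 = (1.78×10^-8)(51.7)/(8.042e-06) = 0.1144 Ω
R_total = R_1 + R_2 + R_3 = 0.336 Ω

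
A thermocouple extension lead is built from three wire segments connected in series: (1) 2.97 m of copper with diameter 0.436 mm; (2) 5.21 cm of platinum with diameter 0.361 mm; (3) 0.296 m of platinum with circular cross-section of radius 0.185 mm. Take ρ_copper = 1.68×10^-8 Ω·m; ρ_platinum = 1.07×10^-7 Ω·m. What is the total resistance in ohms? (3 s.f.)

0.683 Ω

Seg 1: A = π(d/2)² = π(2.1800e-04 m)² = 1.493e-07 m²
R_1 = (1.68×10^-8)(2.97)/(1.493e-07) = 0.3342 Ω
Seg 2: A = π(d/2)² = π(1.8050e-04 m)² = 1.024e-07 m²
R_2 = (1.07×10^-7)(0.0521)/(1.024e-07) = 0.05446 Ω
Seg 3: A = πr² = π(1.8500e-04 m)² = 1.075e-07 m²
R_3 = (1.07×10^-7)(0.296)/(1.075e-07) = 0.2946 Ω
R_total = R_1 + R_2 + R_3 = 0.683 Ω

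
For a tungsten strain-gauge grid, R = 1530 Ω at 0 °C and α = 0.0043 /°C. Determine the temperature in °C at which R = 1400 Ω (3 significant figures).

R = R₀(1 + α(T − T₀)) ⇒ T = T₀ + (R/R₀ − 1)/α
T = 0 + (1400/1530 − 1)/0.0043 = 0 + (-0.08497)/0.0043 = -19.8 °C

-19.8 °C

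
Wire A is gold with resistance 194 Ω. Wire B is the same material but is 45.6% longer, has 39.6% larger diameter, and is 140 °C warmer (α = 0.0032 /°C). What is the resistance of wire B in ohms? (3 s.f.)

210 Ω

R ∝ ρL/d² with ρ ∝ (1+αΔT), so R_B/R_A = (1 + 45.6/100) × (1 + 39.6/100)⁻² × (1 + 0.0032×140)
= 1.456 × 0.5131 × 1.448 = 1.082
R_B = 1.082 × 194 = 210 Ω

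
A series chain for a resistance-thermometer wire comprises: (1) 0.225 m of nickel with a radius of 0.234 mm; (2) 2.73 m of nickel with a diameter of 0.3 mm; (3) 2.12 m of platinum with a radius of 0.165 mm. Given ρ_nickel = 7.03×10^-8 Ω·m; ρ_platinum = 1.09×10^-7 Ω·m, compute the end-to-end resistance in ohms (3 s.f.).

5.51 Ω

Seg 1: A = πr² = π(2.3400e-04 m)² = 1.720e-07 m²
R_1 = (7.03×10^-8)(0.225)/(1.720e-07) = 0.09195 Ω
Seg 2: A = π(d/2)² = π(1.5000e-04 m)² = 7.069e-08 m²
R_2 = (7.03×10^-8)(2.73)/(7.069e-08) = 2.715 Ω
Seg 3: A = πr² = π(1.6500e-04 m)² = 8.553e-08 m²
R_3 = (1.09×10^-7)(2.12)/(8.553e-08) = 2.702 Ω
R_total = R_1 + R_2 + R_3 = 5.51 Ω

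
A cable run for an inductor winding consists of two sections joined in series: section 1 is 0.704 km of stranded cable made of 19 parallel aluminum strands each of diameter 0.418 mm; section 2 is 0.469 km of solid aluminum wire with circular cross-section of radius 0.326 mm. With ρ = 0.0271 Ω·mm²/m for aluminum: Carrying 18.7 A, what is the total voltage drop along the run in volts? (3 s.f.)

849 V

ρ = 0.0271 Ω·mm²/m = 2.71×10^-8 Ω·m
Section 1: A_strand = π(2.0900e-04)² = 1.372e-07 m²; R₁ = ρL/(N·A_s) = (2.71×10^-8)(704)/(19×1.372e-07) = 7.317 Ω
Section 2: A = πr² = π(3.2600e-04 m)² = 3.339e-07 m²
R₂ = (2.71×10^-8)(469)/(3.339e-07) = 38.07 Ω
R = R₁ + R₂ = 45.38 Ω
V = IR = 18.7 × 45.38 = 849 V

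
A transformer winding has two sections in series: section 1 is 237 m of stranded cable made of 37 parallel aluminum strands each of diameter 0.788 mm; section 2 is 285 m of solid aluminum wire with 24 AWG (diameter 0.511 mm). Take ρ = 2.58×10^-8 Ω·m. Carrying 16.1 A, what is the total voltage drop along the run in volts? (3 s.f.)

583 V

Section 1: A_strand = π(3.9400e-04)² = 4.877e-07 m²; R₁ = ρL/(N·A_s) = (2.58×10^-8)(237)/(37×4.877e-07) = 0.3389 Ω
Section 2: A = π(0.511/2 mm)² = π(2.5550e-04 m)² = 2.051e-07 m²
R₂ = (2.58×10^-8)(285)/(2.051e-07) = 35.85 Ω
R = R₁ + R₂ = 36.19 Ω
V = IR = 16.1 × 36.19 = 583 V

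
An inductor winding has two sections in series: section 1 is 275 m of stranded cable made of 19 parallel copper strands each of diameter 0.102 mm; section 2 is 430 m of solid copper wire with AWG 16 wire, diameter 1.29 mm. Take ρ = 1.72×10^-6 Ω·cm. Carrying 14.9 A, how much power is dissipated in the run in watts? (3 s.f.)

8020 W

ρ = 1.72×10^-6 Ω·cm = 1.72×10^-8 Ω·m
Section 1: A_strand = π(5.1000e-05)² = 8.171e-09 m²; R₁ = ρL/(N·A_s) = (1.72×10^-8)(275)/(19×8.171e-09) = 30.47 Ω
Section 2: A = π(1.29/2 mm)² = π(6.4500e-04 m)² = 1.307e-06 m²
R₂ = (1.72×10^-8)(430)/(1.307e-06) = 5.659 Ω
R = R₁ + R₂ = 36.12 Ω
P = I²R = (14.9)² × 36.12 = 8020 W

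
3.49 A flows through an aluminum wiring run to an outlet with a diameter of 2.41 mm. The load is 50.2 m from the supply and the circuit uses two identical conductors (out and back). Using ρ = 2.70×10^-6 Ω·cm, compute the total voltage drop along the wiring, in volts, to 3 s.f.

2.07 V

ρ = 2.70×10^-6 Ω·cm = 2.70×10^-8 Ω·m
A = π(d/2)² = π(1.2050e-03 m)² = 4.562e-06 m²
Total conductor length (both ways) L = 2 × 50.2 = 100.4 m
R = ρL/A = (2.70×10^-8)(100.4)/(4.562e-06) = 0.5943 Ω
V = IR = 3.49 × 0.5943 = 2.07 V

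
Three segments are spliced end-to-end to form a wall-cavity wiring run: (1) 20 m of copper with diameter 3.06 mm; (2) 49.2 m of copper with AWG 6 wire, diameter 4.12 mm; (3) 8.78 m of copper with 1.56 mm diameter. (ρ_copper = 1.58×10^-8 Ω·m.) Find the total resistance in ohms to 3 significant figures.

Seg 1: A = π(d/2)² = π(1.5300e-03 m)² = 7.354e-06 m²
R_1 = (1.58×10^-8)(20)/(7.354e-06) = 0.04297 Ω
Seg 2: A = π(4.12/2 mm)² = π(2.0600e-03 m)² = 1.333e-05 m²
R_2 = (1.58×10^-8)(49.2)/(1.333e-05) = 0.05831 Ω
Seg 3: A = π(d/2)² = π(7.8000e-04 m)² = 1.911e-06 m²
R_3 = (1.58×10^-8)(8.78)/(1.911e-06) = 0.07258 Ω
R_total = R_1 + R_2 + R_3 = 0.174 Ω

0.174 Ω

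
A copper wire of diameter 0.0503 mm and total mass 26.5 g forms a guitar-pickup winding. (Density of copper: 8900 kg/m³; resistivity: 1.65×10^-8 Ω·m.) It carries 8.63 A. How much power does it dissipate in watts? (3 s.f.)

A = π(d/2)² = π(2.5150e-05 m)² = 1.9871e-09 m²
L = m/(density·A) = 0.0265/(8900×1.9871e-09) = 1498 m
R = ρL/A = (1.65×10^-8)(1498)/(1.9871e-09) = 12440 Ω
P = I²R = (8.63)² × 12440 = 9.27×10^5 W

9.27×10^5 W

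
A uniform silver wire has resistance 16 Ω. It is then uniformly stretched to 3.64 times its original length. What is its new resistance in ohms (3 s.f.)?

Volume constant ⇒ A' = A/k with k = 3.64. R' = ρ(kL)/(A/k) = k²R.
R' = 13.25 × 16 = 212 Ω

212 Ω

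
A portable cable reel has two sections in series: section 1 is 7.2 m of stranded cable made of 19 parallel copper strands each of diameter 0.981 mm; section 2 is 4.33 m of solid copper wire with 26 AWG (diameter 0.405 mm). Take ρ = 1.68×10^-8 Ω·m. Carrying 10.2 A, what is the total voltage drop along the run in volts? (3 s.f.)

5.85 V

Section 1: A_strand = π(4.9050e-04)² = 7.558e-07 m²; R₁ = ρL/(N·A_s) = (1.68×10^-8)(7.2)/(19×7.558e-07) = 0.008423 Ω
Section 2: A = π(0.405/2 mm)² = π(2.0250e-04 m)² = 1.288e-07 m²
R₂ = (1.68×10^-8)(4.33)/(1.288e-07) = 0.5647 Ω
R = R₁ + R₂ = 0.5731 Ω
V = IR = 10.2 × 0.5731 = 5.85 V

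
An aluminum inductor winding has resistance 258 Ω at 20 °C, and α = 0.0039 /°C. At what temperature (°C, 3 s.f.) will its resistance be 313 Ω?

R = R₀(1 + α(T − T₀)) ⇒ T = T₀ + (R/R₀ − 1)/α
T = 20 + (313/258 − 1)/0.0039 = 20 + (0.2132)/0.0039 = 74.7 °C

74.7 °C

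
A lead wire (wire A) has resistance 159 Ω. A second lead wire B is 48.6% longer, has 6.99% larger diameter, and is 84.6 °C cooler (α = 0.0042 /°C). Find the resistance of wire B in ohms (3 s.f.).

133 Ω

R ∝ ρL/d² with ρ ∝ (1+αΔT), so R_B/R_A = (1 + 48.6/100) × (1 + 6.99/100)⁻² × (1 − 0.0042×84.6)
= 1.486 × 0.8736 × 0.6447 = 0.8369
R_B = 0.8369 × 159 = 133 Ω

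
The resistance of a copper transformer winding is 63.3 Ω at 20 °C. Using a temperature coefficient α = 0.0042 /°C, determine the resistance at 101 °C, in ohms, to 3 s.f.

ΔT = 101 − 20 = 81 °C
R = R₀(1 + αΔT) = 63.3 × (1 + 0.0042×81) = 63.3 × 1.34 = 84.8 Ω

84.8 Ω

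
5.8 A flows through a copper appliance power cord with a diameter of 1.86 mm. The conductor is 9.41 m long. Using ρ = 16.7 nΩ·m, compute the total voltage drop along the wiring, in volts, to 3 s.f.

0.335 V

ρ = 16.7 nΩ·m = 1.67×10^-8 Ω·m
A = π(d/2)² = π(9.3000e-04 m)² = 2.717e-06 m²
R = ρL/A = (1.67×10^-8)(9.41)/(2.717e-06) = 0.05783 Ω
V = IR = 5.8 × 0.05783 = 0.335 V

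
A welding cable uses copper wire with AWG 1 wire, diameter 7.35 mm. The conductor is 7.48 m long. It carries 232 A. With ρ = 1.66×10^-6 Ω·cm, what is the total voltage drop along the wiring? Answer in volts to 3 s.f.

ρ = 1.66×10^-6 Ω·cm = 1.66×10^-8 Ω·m
A = π(7.35/2 mm)² = π(3.6750e-03 m)² = 4.243e-05 m²
R = ρL/A = (1.66×10^-8)(7.48)/(4.243e-05) = 0.002926 Ω
V = IR = 232 × 0.002926 = 0.679 V

0.679 V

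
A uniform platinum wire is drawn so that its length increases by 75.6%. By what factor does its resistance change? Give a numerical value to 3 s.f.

3.08

k = 1 + 75.6/100 = 1.756; volume constant ⇒ A' = A/k, so R' = k²R.
Factor = 3.08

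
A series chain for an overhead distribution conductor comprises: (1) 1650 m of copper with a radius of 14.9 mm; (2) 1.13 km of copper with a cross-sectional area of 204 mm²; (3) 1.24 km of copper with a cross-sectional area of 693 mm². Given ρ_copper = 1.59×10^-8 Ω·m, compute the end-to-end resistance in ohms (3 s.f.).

0.154 Ω

Seg 1: A = πr² = π(1.4900e-02 m)² = 6.975e-04 m²
R_1 = (1.59×10^-8)(1650)/(6.975e-04) = 0.03761 Ω
Seg 2: A = 204 mm² = 2.040e-04 m²
R_2 = (1.59×10^-8)(1130)/(2.040e-04) = 0.08807 Ω
Seg 3: A = 693 mm² = 6.930e-04 m²
R_3 = (1.59×10^-8)(1240)/(6.930e-04) = 0.02845 Ω
R_total = R_1 + R_2 + R_3 = 0.154 Ω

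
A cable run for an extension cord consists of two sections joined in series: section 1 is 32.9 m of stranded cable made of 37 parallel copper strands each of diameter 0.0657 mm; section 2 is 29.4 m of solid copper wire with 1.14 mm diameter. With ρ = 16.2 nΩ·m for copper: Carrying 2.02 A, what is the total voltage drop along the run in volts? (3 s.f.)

ρ = 16.2 nΩ·m = 1.62×10^-8 Ω·m
Section 1: A_strand = π(3.2850e-05)² = 3.390e-09 m²; R₁ = ρL/(N·A_s) = (1.62×10^-8)(32.9)/(37×3.390e-09) = 4.249 Ω
Section 2: A = π(d/2)² = π(5.7000e-04 m)² = 1.021e-06 m²
R₂ = (1.62×10^-8)(29.4)/(1.021e-06) = 0.4666 Ω
R = R₁ + R₂ = 4.716 Ω
V = IR = 2.02 × 4.716 = 9.53 V

9.53 V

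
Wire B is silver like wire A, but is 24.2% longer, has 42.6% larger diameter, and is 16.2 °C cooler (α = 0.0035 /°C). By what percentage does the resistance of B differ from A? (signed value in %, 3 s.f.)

-42.4%

R ∝ ρL/d² with ρ ∝ (1+αΔT), so R_B/R_A = (1 + 24.2/100) × (1 + 42.6/100)⁻² × (1 − 0.0035×16.2)
= 1.242 × 0.4918 × 0.9433 = 0.5762
(R_B − R_A)/R_A = 0.5762 − 1 = -42.4%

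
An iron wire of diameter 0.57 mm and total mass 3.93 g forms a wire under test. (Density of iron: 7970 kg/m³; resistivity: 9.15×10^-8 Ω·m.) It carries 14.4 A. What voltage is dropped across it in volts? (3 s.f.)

A = π(d/2)² = π(2.8500e-04 m)² = 2.5518e-07 m²
L = m/(density·A) = 0.00393/(7970×2.5518e-07) = 1.932 m
R = ρL/A = (9.15×10^-8)(1.932)/(2.5518e-07) = 0.6929 Ω
V = IR = 14.4 × 0.6929 = 9.98 V

9.98 V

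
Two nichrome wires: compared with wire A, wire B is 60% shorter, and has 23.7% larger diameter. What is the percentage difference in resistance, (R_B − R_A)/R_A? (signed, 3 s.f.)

R ∝ L/d², so R_B/R_A = (1 − 60/100) × (1 + 23.7/100)⁻²
= 0.4 × 0.6535 = 0.2614
(R_B − R_A)/R_A = 0.2614 − 1 = -73.9%

-73.9%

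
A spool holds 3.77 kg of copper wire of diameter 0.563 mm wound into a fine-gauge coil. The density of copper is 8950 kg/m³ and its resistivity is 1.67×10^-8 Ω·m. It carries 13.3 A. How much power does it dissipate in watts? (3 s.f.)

A = π(d/2)² = π(2.8150e-04 m)² = 2.4895e-07 m²
L = m/(density·A) = 3.77/(8950×2.4895e-07) = 1692 m
R = ρL/A = (1.67×10^-8)(1692)/(2.4895e-07) = 113.5 Ω
P = I²R = (13.3)² × 113.5 = 20100 W

20100 W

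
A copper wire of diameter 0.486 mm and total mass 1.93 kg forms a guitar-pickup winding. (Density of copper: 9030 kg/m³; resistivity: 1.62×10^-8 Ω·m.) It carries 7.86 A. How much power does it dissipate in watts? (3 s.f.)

A = π(d/2)² = π(2.4300e-04 m)² = 1.8551e-07 m²
L = m/(density·A) = 1.93/(9030×1.8551e-07) = 1152 m
R = ρL/A = (1.62×10^-8)(1152)/(1.8551e-07) = 100.6 Ω
P = I²R = (7.86)² × 100.6 = 6220 W

6220 W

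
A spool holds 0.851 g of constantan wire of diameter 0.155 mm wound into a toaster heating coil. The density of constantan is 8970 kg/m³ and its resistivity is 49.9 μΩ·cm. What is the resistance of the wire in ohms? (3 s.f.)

ρ = 49.9 μΩ·cm = 4.99×10^-7 Ω·m
A = π(d/2)² = π(7.7500e-05 m)² = 1.8869e-08 m²
L = m/(density·A) = 8.510×10^-4/(8970×1.8869e-08) = 5.028 m
R = ρL/A = (4.99×10^-7)(5.028)/(1.8869e-08) = 133 Ω

133 Ω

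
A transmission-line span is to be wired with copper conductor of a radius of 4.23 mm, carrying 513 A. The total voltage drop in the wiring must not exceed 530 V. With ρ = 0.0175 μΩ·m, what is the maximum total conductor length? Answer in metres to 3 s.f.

3320 m

ρ = 0.0175 μΩ·m = 1.75×10^-8 Ω·m
A = πr² = π(4.2300e-03 m)² = 5.621e-05 m²
L_max = V_max·A/(1·ρI) = (530)(5.621e-05)/(1.75×10^-8×513) = 3320 m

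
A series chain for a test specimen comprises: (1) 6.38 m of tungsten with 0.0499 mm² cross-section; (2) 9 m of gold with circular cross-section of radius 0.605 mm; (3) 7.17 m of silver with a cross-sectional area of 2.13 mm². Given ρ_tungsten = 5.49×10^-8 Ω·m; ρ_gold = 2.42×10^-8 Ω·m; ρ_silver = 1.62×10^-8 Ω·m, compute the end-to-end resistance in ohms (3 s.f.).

Seg 1: A = 0.0499 mm² = 4.990e-08 m²
R_1 = (5.49×10^-8)(6.38)/(4.990e-08) = 7.019 Ω
Seg 2: A = πr² = π(6.0500e-04 m)² = 1.150e-06 m²
R_2 = (2.42×10^-8)(9)/(1.150e-06) = 0.1894 Ω
Seg 3: A = 2.13 mm² = 2.130e-06 m²
R_3 = (1.62×10^-8)(7.17)/(2.130e-06) = 0.05453 Ω
R_total = R_1 + R_2 + R_3 = 7.26 Ω

7.26 Ω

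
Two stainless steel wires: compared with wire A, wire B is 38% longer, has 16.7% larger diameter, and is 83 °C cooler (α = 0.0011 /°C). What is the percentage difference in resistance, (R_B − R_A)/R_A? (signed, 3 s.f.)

R ∝ ρL/d² with ρ ∝ (1+αΔT), so R_B/R_A = (1 + 38/100) × (1 + 16.7/100)⁻² × (1 − 0.0011×83)
= 1.38 × 0.7343 × 0.9087 = 0.9208
(R_B − R_A)/R_A = 0.9208 − 1 = -7.92%

-7.92%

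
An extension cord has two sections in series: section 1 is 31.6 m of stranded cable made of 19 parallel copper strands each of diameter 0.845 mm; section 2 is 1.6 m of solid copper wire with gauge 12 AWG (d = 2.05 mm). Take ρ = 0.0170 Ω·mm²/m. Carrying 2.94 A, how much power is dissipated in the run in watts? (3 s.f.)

0.507 W

ρ = 0.0170 Ω·mm²/m = 1.70×10^-8 Ω·m
Section 1: A_strand = π(4.2250e-04)² = 5.608e-07 m²; R₁ = ρL/(N·A_s) = (1.70×10^-8)(31.6)/(19×5.608e-07) = 0.05042 Ω
Section 2: A = π(2.05/2 mm)² = π(1.0250e-03 m)² = 3.301e-06 m²
R₂ = (1.70×10^-8)(1.6)/(3.301e-06) = 0.008241 Ω
R = R₁ + R₂ = 0.05866 Ω
P = I²R = (2.94)² × 0.05866 = 0.507 W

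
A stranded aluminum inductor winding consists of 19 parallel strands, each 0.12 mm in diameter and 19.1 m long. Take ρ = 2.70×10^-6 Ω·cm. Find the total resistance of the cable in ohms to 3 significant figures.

2.40 Ω

ρ = 2.70×10^-6 Ω·cm = 2.70×10^-8 Ω·m
A_strand = π(6.0000e-05 m)² = 1.131e-08 m²
R_strand = ρL/A = (2.70×10^-8)(19.1)/(1.131e-08) = 45.6 Ω
R_total = R_strand/N = 45.6/19 = 2.40 Ω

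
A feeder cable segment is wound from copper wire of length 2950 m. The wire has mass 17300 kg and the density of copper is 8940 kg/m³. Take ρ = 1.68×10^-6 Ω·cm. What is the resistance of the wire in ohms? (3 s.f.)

ρ = 1.68×10^-6 Ω·cm = 1.68×10^-8 Ω·m
A = m/(density·L) = 17300/(8940×2950) = 6.5597e-04 m²
R = ρL/A = (1.68×10^-8)(2950)/(6.5597e-04) = 0.0756 Ω

0.0756 Ω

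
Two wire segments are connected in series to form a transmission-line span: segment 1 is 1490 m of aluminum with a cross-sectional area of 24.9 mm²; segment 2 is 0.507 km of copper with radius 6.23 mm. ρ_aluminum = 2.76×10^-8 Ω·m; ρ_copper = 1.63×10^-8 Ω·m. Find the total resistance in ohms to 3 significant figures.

Segment 1: A = 24.9 mm² = 2.490e-05 m²
R₁ = ρL/A = (2.76×10^-8)(1490)/(2.490e-05) = 1.652 Ω
Segment 2: A = πr² = π(6.2300e-03 m)² = 1.219e-04 m²
R₂ = (1.63×10^-8)(507)/(1.219e-04) = 0.06778 Ω
R = R₁ + R₂ = 1.72 Ω

1.72 Ω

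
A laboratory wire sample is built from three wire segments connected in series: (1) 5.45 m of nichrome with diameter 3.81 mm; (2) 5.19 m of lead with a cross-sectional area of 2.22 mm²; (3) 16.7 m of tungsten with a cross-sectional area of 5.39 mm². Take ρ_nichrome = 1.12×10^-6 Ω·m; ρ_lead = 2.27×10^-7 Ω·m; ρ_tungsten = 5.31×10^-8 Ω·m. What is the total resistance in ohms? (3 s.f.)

Seg 1: A = π(d/2)² = π(1.9050e-03 m)² = 1.140e-05 m²
R_1 = (1.12×10^-6)(5.45)/(1.140e-05) = 0.5354 Ω
Seg 2: A = 2.22 mm² = 2.220e-06 m²
R_2 = (2.27×10^-7)(5.19)/(2.220e-06) = 0.5307 Ω
Seg 3: A = 5.39 mm² = 5.390e-06 m²
R_3 = (5.31×10^-8)(16.7)/(5.390e-06) = 0.1645 Ω
R_total = R_1 + R_2 + R_3 = 1.23 Ω

1.23 Ω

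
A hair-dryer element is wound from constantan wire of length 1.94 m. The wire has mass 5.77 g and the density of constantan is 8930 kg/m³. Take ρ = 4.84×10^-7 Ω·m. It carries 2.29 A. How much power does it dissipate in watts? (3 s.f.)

A = m/(density·L) = 0.00577/(8930×1.94) = 3.3306e-07 m²
R = ρL/A = (4.84×10^-7)(1.94)/(3.3306e-07) = 2.819 Ω
P = I²R = (2.29)² × 2.819 = 14.8 W

14.8 W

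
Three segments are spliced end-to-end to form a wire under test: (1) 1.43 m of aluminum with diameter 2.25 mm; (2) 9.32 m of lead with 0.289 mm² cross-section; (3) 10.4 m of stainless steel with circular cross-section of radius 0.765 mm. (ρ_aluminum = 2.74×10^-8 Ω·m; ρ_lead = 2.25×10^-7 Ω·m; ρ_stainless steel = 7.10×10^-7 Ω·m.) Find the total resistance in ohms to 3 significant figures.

11.3 Ω

Seg 1: A = π(d/2)² = π(1.1250e-03 m)² = 3.976e-06 m²
R_1 = (2.74×10^-8)(1.43)/(3.976e-06) = 0.009854 Ω
Seg 2: A = 0.289 mm² = 2.890e-07 m²
R_2 = (2.25×10^-7)(9.32)/(2.890e-07) = 7.256 Ω
Seg 3: A = πr² = π(7.6500e-04 m)² = 1.839e-06 m²
R_3 = (7.10×10^-7)(10.4)/(1.839e-06) = 4.016 Ω
R_total = R_1 + R_2 + R_3 = 11.3 Ω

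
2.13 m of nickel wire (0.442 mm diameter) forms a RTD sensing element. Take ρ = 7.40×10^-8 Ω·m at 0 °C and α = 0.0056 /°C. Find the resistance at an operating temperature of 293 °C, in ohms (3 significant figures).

2.71 Ω

A = π(d/2)² = π(2.2100e-04 m)² = 1.534e-07 m²
R₍0°C₎ = ρL/A = (7.40×10^-8)(2.13)/(1.534e-07) = 1.027 Ω
R = R₀(1 + αΔT) = 1.027(1 + 0.0056×293) = 2.71 Ω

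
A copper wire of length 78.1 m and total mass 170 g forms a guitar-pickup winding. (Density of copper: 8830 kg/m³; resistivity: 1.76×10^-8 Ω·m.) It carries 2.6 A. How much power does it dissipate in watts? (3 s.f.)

A = m/(density·L) = 0.17/(8830×78.1) = 2.4651e-07 m²
R = ρL/A = (1.76×10^-8)(78.1)/(2.4651e-07) = 5.576 Ω
P = I²R = (2.6)² × 5.576 = 37.7 W

37.7 W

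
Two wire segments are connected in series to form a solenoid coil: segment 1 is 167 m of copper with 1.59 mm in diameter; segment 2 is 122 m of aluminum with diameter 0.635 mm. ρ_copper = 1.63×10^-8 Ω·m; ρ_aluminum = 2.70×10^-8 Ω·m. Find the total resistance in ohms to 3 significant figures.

11.8 Ω

Segment 1: A = π(d/2)² = π(7.9500e-04 m)² = 1.986e-06 m²
R₁ = ρL/A = (1.63×10^-8)(167)/(1.986e-06) = 1.371 Ω
Segment 2: A = π(d/2)² = π(3.1750e-04 m)² = 3.167e-07 m²
R₂ = (2.70×10^-8)(122)/(3.167e-07) = 10.4 Ω
R = R₁ + R₂ = 11.8 Ω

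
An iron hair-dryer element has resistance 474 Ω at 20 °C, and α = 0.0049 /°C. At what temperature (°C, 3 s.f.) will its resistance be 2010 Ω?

R = R₀(1 + α(T − T₀)) ⇒ T = T₀ + (R/R₀ − 1)/α
T = 20 + (2010/474 − 1)/0.0049 = 20 + (3.241)/0.0049 = 681 °C

681 °C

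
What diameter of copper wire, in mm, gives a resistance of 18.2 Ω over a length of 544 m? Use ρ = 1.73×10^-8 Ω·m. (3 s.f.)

0.811 mm

A = ρL/R = (1.73×10^-8)(544)/(18.2) = 5.171e-07 m²
d = 2√(A/π) = 8.114e-04 m = 0.811 mm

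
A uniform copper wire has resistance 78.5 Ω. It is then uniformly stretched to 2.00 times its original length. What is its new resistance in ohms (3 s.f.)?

314 Ω

Volume constant ⇒ A' = A/k with k = 2. R' = ρ(kL)/(A/k) = k²R.
R' = 4 × 78.5 = 314 Ω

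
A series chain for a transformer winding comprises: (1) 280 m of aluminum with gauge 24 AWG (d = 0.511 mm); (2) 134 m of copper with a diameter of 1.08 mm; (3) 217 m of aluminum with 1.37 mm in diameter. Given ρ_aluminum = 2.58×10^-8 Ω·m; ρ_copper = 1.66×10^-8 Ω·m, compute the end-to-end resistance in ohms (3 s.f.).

41.5 Ω

Seg 1: A = π(0.511/2 mm)² = π(2.5550e-04 m)² = 2.051e-07 m²
R_1 = (2.58×10^-8)(280)/(2.051e-07) = 35.22 Ω
Seg 2: A = π(d/2)² = π(5.4000e-04 m)² = 9.161e-07 m²
R_2 = (1.66×10^-8)(134)/(9.161e-07) = 2.428 Ω
Seg 3: A = π(d/2)² = π(6.8500e-04 m)² = 1.474e-06 m²
R_3 = (2.58×10^-8)(217)/(1.474e-06) = 3.798 Ω
R_total = R_1 + R_2 + R_3 = 41.5 Ω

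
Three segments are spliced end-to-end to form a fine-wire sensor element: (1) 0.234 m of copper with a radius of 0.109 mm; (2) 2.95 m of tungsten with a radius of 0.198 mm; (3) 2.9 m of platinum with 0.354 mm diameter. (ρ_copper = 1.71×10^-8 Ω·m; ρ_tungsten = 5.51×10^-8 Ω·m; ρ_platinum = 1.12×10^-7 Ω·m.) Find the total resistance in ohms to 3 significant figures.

Seg 1: A = πr² = π(1.0900e-04 m)² = 3.733e-08 m²
R_1 = (1.71×10^-8)(0.234)/(3.733e-08) = 0.1072 Ω
Seg 2: A = πr² = π(1.9800e-04 m)² = 1.232e-07 m²
R_2 = (5.51×10^-8)(2.95)/(1.232e-07) = 1.32 Ω
Seg 3: A = π(d/2)² = π(1.7700e-04 m)² = 9.842e-08 m²
R_3 = (1.12×10^-7)(2.9)/(9.842e-08) = 3.3 Ω
R_total = R_1 + R_2 + R_3 = 4.73 Ω

4.73 Ω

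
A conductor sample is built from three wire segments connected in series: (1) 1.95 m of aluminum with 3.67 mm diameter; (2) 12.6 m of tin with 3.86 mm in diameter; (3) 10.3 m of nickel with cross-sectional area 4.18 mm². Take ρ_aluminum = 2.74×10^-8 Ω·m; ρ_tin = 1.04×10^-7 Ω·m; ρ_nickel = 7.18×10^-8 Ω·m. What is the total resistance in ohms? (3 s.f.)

0.294 Ω

Seg 1: A = π(d/2)² = π(1.8350e-03 m)² = 1.058e-05 m²
R_1 = (2.74×10^-8)(1.95)/(1.058e-05) = 0.005051 Ω
Seg 2: A = π(d/2)² = π(1.9300e-03 m)² = 1.170e-05 m²
R_2 = (1.04×10^-7)(12.6)/(1.170e-05) = 0.112 Ω
Seg 3: A = 4.18 mm² = 4.180e-06 m²
R_3 = (7.18×10^-8)(10.3)/(4.180e-06) = 0.1769 Ω
R_total = R_1 + R_2 + R_3 = 0.294 Ω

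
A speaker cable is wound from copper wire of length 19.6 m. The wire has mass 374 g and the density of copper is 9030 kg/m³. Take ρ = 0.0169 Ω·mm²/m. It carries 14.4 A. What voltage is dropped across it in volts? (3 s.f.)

2.26 V

ρ = 0.0169 Ω·mm²/m = 1.69×10^-8 Ω·m
A = m/(density·L) = 0.374/(9030×19.6) = 2.1131e-06 m²
R = ρL/A = (1.69×10^-8)(19.6)/(2.1131e-06) = 0.1568 Ω
V = IR = 14.4 × 0.1568 = 2.26 V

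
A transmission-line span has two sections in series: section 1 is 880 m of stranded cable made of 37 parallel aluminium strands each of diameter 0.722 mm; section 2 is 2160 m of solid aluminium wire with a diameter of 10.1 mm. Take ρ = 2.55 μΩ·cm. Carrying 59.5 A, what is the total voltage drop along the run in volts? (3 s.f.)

ρ = 2.55 μΩ·cm = 2.55×10^-8 Ω·m
Section 1: A_strand = π(3.6100e-04)² = 4.094e-07 m²; R₁ = ρL/(N·A_s) = (2.55×10^-8)(880)/(37×4.094e-07) = 1.481 Ω
Section 2: A = π(d/2)² = π(5.0500e-03 m)² = 8.012e-05 m²
R₂ = (2.55×10^-8)(2160)/(8.012e-05) = 0.6875 Ω
R = R₁ + R₂ = 2.169 Ω
V = IR = 59.5 × 2.169 = 129 V

129 V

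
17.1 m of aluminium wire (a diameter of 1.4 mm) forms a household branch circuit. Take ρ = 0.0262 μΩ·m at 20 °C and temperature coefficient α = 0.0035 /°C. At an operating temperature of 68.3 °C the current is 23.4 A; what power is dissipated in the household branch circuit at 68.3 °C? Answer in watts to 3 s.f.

ρ = 0.0262 μΩ·m = 2.62×10^-8 Ω·m
A = π(d/2)² = π(7.0000e-04 m)² = 1.539e-06 m²
R₍20₎ = ρL/A = (2.62×10^-8)(17.1)/(1.539e-06) = 0.291 Ω
R₍68.3₎ = R₍20₎(1 + αΔT) = 0.291 × (1 + 0.0035×48.3) = 0.3402 Ω
P = I²R = (23.4)² × 0.3402 = 186 W

186 W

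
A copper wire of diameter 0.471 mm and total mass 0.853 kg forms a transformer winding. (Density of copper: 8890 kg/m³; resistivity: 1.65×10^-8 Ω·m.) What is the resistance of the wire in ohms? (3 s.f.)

A = π(d/2)² = π(2.3550e-04 m)² = 1.7423e-07 m²
L = m/(density·A) = 0.853/(8890×1.7423e-07) = 550.7 m
R = ρL/A = (1.65×10^-8)(550.7)/(1.7423e-07) = 52.2 Ω

52.2 Ω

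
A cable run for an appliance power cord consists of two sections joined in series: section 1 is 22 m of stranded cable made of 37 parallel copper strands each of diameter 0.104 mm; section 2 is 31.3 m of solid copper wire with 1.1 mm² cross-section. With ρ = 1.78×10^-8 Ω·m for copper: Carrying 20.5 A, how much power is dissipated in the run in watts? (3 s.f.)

736 W

Section 1: A_strand = π(5.2000e-05)² = 8.495e-09 m²; R₁ = ρL/(N·A_s) = (1.78×10^-8)(22)/(37×8.495e-09) = 1.246 Ω
Section 2: A = 1.1 mm² = 1.100e-06 m²
R₂ = (1.78×10^-8)(31.3)/(1.100e-06) = 0.5065 Ω
R = R₁ + R₂ = 1.752 Ω
P = I²R = (20.5)² × 1.752 = 736 W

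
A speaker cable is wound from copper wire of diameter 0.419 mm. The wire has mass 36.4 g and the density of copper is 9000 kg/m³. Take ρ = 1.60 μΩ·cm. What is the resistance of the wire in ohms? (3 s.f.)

ρ = 1.60 μΩ·cm = 1.60×10^-8 Ω·m
A = π(d/2)² = π(2.0950e-04 m)² = 1.3789e-07 m²
L = m/(density·A) = 0.0364/(9000×1.3789e-07) = 29.33 m
R = ρL/A = (1.60×10^-8)(29.33)/(1.3789e-07) = 3.40 Ω

3.40 Ω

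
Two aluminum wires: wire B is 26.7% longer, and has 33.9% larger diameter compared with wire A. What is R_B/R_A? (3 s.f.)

R ∝ L/d², so R_B/R_A = (1 + 26.7/100) × (1 + 33.9/100)⁻²
= 1.267 × 0.5577 = 0.707

0.707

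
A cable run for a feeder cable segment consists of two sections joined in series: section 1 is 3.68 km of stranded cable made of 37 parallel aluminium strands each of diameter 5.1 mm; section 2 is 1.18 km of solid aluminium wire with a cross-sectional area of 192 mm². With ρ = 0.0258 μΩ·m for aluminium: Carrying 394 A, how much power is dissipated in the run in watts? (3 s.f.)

ρ = 0.0258 μΩ·m = 2.58×10^-8 Ω·m
Section 1: A_strand = π(2.5500e-03)² = 2.043e-05 m²; R₁ = ρL/(N·A_s) = (2.58×10^-8)(3680)/(37×2.043e-05) = 0.1256 Ω
Section 2: A = 192 mm² = 1.920e-04 m²
R₂ = (2.58×10^-8)(1180)/(1.920e-04) = 0.1586 Ω
R = R₁ + R₂ = 0.2842 Ω
P = I²R = (394)² × 0.2842 = 44100 W

44100 W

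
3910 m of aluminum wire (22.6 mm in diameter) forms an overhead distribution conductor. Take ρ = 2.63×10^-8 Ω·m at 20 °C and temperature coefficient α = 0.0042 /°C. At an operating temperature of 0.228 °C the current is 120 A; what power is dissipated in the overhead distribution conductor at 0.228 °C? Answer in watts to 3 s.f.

A = π(d/2)² = π(1.1300e-02 m)² = 4.011e-04 m²
R₍20₎ = ρL/A = (2.63×10^-8)(3910)/(4.011e-04) = 0.2563 Ω
R₍0.228₎ = R₍20₎(1 + αΔT) = 0.2563 × (1 + 0.0042×-19.8) = 0.2351 Ω
P = I²R = (120)² × 0.2351 = 3380 W

3380 W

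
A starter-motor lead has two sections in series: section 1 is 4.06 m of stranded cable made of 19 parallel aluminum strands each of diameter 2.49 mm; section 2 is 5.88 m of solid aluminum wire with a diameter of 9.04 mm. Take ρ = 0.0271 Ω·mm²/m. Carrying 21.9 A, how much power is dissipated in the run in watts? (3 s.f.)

1.76 W

ρ = 0.0271 Ω·mm²/m = 2.71×10^-8 Ω·m
Section 1: A_strand = π(1.2450e-03)² = 4.870e-06 m²; R₁ = ρL/(N·A_s) = (2.71×10^-8)(4.06)/(19×4.870e-06) = 0.001189 Ω
Section 2: A = π(d/2)² = π(4.5200e-03 m)² = 6.418e-05 m²
R₂ = (2.71×10^-8)(5.88)/(6.418e-05) = 0.002483 Ω
R = R₁ + R₂ = 0.003672 Ω
P = I²R = (21.9)² × 0.003672 = 1.76 W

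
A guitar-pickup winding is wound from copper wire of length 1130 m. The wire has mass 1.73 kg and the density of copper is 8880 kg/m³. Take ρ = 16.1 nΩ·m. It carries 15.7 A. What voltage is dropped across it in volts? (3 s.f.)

1660 V

ρ = 16.1 nΩ·m = 1.61×10^-8 Ω·m
A = m/(density·L) = 1.73/(8880×1130) = 1.7241e-07 m²
R = ρL/A = (1.61×10^-8)(1130)/(1.7241e-07) = 105.5 Ω
V = IR = 15.7 × 105.5 = 1660 V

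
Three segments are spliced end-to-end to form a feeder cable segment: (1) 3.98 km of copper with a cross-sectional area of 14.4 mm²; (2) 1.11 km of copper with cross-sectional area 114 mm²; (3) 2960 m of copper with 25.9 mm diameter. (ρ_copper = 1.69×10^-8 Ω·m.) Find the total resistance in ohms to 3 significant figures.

4.93 Ω

Seg 1: A = 14.4 mm² = 1.440e-05 m²
R_1 = (1.69×10^-8)(3980)/(1.440e-05) = 4.671 Ω
Seg 2: A = 114 mm² = 1.140e-04 m²
R_2 = (1.69×10^-8)(1110)/(1.140e-04) = 0.1646 Ω
Seg 3: A = π(d/2)² = π(1.2950e-02 m)² = 5.269e-04 m²
R_3 = (1.69×10^-8)(2960)/(5.269e-04) = 0.09495 Ω
R_total = R_1 + R_2 + R_3 = 4.93 Ω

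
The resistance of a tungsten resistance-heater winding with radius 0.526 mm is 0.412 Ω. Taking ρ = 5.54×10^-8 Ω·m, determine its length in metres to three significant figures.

A = πr² = π(5.2600e-04 m)² = 8.692e-07 m²
L = RA/ρ = (0.412)(8.692e-07)/(5.54×10^-8) = 6.46 m

6.46 m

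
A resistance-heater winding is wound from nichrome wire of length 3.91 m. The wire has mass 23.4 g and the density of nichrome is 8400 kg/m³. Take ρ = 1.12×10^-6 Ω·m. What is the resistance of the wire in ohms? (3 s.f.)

A = m/(density·L) = 0.0234/(8400×3.91) = 7.1246e-07 m²
R = ρL/A = (1.12×10^-6)(3.91)/(7.1246e-07) = 6.15 Ω

6.15 Ω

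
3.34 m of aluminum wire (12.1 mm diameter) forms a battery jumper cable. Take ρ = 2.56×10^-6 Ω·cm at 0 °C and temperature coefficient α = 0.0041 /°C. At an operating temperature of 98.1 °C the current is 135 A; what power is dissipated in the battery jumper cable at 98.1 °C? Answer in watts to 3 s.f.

ρ = 2.56×10^-6 Ω·cm = 2.56×10^-8 Ω·m
A = π(d/2)² = π(6.0500e-03 m)² = 1.150e-04 m²
R₍0₎ = ρL/A = (2.56×10^-8)(3.34)/(1.150e-04) = 7.436×10^-4 Ω
R₍98.1₎ = R₍0₎(1 + αΔT) = 7.436×10^-4 × (1 + 0.0041×98.1) = 0.001043 Ω
P = I²R = (135)² × 0.001043 = 19.0 W

19.0 W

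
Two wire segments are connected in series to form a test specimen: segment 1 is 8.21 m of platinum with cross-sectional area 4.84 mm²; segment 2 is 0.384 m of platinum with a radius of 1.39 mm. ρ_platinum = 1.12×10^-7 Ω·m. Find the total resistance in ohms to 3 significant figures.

0.197 Ω

Segment 1: A = 4.84 mm² = 4.840e-06 m²
R₁ = ρL/A = (1.12×10^-7)(8.21)/(4.840e-06) = 0.19 Ω
Segment 2: A = πr² = π(1.3900e-03 m)² = 6.070e-06 m²
R₂ = (1.12×10^-7)(0.384)/(6.070e-06) = 0.007085 Ω
R = R₁ + R₂ = 0.197 Ω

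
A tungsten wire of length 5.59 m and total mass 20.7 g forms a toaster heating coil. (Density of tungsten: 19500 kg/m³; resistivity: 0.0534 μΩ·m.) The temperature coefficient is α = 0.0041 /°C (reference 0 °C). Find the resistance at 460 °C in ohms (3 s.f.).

4.54 Ω

ρ = 0.0534 μΩ·m = 5.34×10^-8 Ω·m
A = m/(density·L) = 0.0207/(19500×5.59) = 1.8990e-07 m²
R = ρL/A = (5.34×10^-8)(5.59)/(1.8990e-07) = 1.572 Ω
R(460 °C) = 1.572 × (1 + 0.0041×460) = 4.54 Ω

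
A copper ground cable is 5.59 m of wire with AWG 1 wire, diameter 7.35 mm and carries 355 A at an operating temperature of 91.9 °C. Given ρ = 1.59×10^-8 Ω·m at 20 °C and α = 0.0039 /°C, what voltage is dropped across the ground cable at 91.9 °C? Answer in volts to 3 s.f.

A = π(7.35/2 mm)² = π(3.6750e-03 m)² = 4.243e-05 m²
R₍20₎ = ρL/A = (1.59×10^-8)(5.59)/(4.243e-05) = 0.002095 Ω
R₍91.9₎ = R₍20₎(1 + αΔT) = 0.002095 × (1 + 0.0039×71.9) = 0.002682 Ω
V = IR = 355 × 0.002682 = 0.952 V

0.952 V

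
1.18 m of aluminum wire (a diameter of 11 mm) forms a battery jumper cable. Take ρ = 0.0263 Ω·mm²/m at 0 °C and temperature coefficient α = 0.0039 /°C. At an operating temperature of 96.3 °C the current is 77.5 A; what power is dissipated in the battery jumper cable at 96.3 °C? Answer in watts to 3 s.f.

ρ = 0.0263 Ω·mm²/m = 2.63×10^-8 Ω·m
A = π(d/2)² = π(5.5000e-03 m)² = 9.503e-05 m²
R₍0₎ = ρL/A = (2.63×10^-8)(1.18)/(9.503e-05) = 3.266×10^-4 Ω
R₍96.3₎ = R₍0₎(1 + αΔT) = 3.266×10^-4 × (1 + 0.0039×96.3) = 4.492×10^-4 Ω
P = I²R = (77.5)² × 4.492×10^-4 = 2.70 W

2.70 W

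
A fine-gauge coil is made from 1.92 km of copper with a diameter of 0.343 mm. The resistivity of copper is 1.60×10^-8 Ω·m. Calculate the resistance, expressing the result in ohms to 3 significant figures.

332 Ω

A = π(d/2)² = π(1.7150e-04 m)² = 9.240e-08 m²
R = ρL/A = (1.60×10^-8)(1920 m)/(9.240e-08 m²) = 332 Ω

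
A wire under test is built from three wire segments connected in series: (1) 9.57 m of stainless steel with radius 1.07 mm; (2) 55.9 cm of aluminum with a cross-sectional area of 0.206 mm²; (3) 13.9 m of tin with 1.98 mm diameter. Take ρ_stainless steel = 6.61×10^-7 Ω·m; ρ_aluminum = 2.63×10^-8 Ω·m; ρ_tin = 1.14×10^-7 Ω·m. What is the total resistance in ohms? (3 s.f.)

2.34 Ω

Seg 1: A = πr² = π(1.0700e-03 m)² = 3.597e-06 m²
R_1 = (6.61×10^-7)(9.57)/(3.597e-06) = 1.759 Ω
Seg 2: A = 0.206 mm² = 2.060e-07 m²
R_2 = (2.63×10^-8)(0.559)/(2.060e-07) = 0.07137 Ω
Seg 3: A = π(d/2)² = π(9.9000e-04 m)² = 3.079e-06 m²
R_3 = (1.14×10^-7)(13.9)/(3.079e-06) = 0.5146 Ω
R_total = R_1 + R_2 + R_3 = 2.34 Ω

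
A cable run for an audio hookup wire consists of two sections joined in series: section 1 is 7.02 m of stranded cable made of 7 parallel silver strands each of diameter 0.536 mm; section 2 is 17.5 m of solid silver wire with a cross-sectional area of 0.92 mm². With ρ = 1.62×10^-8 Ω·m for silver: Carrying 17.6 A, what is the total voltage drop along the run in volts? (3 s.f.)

6.69 V

Section 1: A_strand = π(2.6800e-04)² = 2.256e-07 m²; R₁ = ρL/(N·A_s) = (1.62×10^-8)(7.02)/(7×2.256e-07) = 0.072 Ω
Section 2: A = 0.92 mm² = 9.200e-07 m²
R₂ = (1.62×10^-8)(17.5)/(9.200e-07) = 0.3082 Ω
R = R₁ + R₂ = 0.3802 Ω
V = IR = 17.6 × 0.3802 = 6.69 V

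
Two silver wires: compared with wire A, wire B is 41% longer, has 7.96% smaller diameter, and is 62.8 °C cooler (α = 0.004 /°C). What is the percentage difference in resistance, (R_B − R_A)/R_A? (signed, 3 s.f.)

R ∝ ρL/d² with ρ ∝ (1+αΔT), so R_B/R_A = (1 + 41/100) × (1 − 7.96/100)⁻² × (1 − 0.004×62.8)
= 1.41 × 1.18 × 0.7488 = 1.246
(R_B − R_A)/R_A = 1.246 − 1 = 24.6%

24.6%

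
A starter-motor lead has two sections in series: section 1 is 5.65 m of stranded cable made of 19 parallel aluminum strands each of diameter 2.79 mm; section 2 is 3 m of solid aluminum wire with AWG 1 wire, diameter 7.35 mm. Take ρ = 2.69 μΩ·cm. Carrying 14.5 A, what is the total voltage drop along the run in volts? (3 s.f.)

0.0466 V

ρ = 2.69 μΩ·cm = 2.69×10^-8 Ω·m
Section 1: A_strand = π(1.3950e-03)² = 6.114e-06 m²; R₁ = ρL/(N·A_s) = (2.69×10^-8)(5.65)/(19×6.114e-06) = 0.001308 Ω
Section 2: A = π(7.35/2 mm)² = π(3.6750e-03 m)² = 4.243e-05 m²
R₂ = (2.69×10^-8)(3)/(4.243e-05) = 0.001902 Ω
R = R₁ + R₂ = 0.00321 Ω
V = IR = 14.5 × 0.00321 = 0.0466 V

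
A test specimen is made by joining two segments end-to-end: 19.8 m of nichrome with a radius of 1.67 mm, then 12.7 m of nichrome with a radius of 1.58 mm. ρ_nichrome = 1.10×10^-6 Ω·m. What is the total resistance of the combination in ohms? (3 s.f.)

Segment 1: A = πr² = π(1.6700e-03 m)² = 8.762e-06 m²
R₁ = ρL/A = (1.10×10^-6)(19.8)/(8.762e-06) = 2.486 Ω
Segment 2: A = πr² = π(1.5800e-03 m)² = 7.843e-06 m²
R₂ = (1.10×10^-6)(12.7)/(7.843e-06) = 1.781 Ω
R = R₁ + R₂ = 4.27 Ω

4.27 Ω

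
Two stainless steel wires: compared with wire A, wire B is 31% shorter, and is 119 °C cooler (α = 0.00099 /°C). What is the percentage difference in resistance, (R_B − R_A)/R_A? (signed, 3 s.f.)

R ∝ ρL/d² with ρ ∝ (1+αΔT), so R_B/R_A = (1 − 31/100) × (1 − 0.00099×119)
= 0.69 × 0.8822 = 0.6087
(R_B − R_A)/R_A = 0.6087 − 1 = -39.1%

-39.1%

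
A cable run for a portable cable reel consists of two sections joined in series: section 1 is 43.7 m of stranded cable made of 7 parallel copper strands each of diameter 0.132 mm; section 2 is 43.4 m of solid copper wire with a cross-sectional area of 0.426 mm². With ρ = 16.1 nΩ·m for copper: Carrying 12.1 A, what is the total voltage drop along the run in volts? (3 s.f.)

ρ = 16.1 nΩ·m = 1.61×10^-8 Ω·m
Section 1: A_strand = π(6.6000e-05)² = 1.368e-08 m²; R₁ = ρL/(N·A_s) = (1.61×10^-8)(43.7)/(7×1.368e-08) = 7.345 Ω
Section 2: A = 0.426 mm² = 4.260e-07 m²
R₂ = (1.61×10^-8)(43.4)/(4.260e-07) = 1.64 Ω
R = R₁ + R₂ = 8.985 Ω
V = IR = 12.1 × 8.985 = 109 V

109 V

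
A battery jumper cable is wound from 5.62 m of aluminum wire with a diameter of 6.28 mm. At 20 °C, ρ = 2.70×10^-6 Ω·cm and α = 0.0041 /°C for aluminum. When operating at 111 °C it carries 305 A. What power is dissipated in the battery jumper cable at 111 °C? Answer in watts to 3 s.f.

626 W

ρ = 2.70×10^-6 Ω·cm = 2.70×10^-8 Ω·m
A = π(d/2)² = π(3.1400e-03 m)² = 3.097e-05 m²
R₍20₎ = ρL/A = (2.70×10^-8)(5.62)/(3.097e-05) = 0.004899 Ω
R₍111₎ = R₍20₎(1 + αΔT) = 0.004899 × (1 + 0.0041×91) = 0.006727 Ω
P = I²R = (305)² × 0.006727 = 626 W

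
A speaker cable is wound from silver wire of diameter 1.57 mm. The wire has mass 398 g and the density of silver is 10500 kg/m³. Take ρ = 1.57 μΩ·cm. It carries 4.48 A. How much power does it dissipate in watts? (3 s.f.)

ρ = 1.57 μΩ·cm = 1.57×10^-8 Ω·m
A = π(d/2)² = π(7.8500e-04 m)² = 1.9359e-06 m²
L = m/(density·A) = 0.398/(10500×1.9359e-06) = 19.58 m
R = ρL/A = (1.57×10^-8)(19.58)/(1.9359e-06) = 0.1588 Ω
P = I²R = (4.48)² × 0.1588 = 3.19 W

3.19 W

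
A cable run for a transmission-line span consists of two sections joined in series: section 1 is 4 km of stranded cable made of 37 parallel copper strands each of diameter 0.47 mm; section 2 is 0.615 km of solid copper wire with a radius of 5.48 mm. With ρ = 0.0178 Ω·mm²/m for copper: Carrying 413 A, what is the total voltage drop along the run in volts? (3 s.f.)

4630 V

ρ = 0.0178 Ω·mm²/m = 1.78×10^-8 Ω·m
Section 1: A_strand = π(2.3500e-04)² = 1.735e-07 m²; R₁ = ρL/(N·A_s) = (1.78×10^-8)(4000)/(37×1.735e-07) = 11.09 Ω
Section 2: A = πr² = π(5.4800e-03 m)² = 9.434e-05 m²
R₂ = (1.78×10^-8)(615)/(9.434e-05) = 0.116 Ω
R = R₁ + R₂ = 11.21 Ω
V = IR = 413 × 11.21 = 4630 V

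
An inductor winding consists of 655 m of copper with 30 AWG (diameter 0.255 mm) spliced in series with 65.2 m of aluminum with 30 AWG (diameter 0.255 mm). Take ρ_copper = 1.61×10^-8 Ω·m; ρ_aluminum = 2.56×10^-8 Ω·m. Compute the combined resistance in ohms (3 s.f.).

Segment 1: A = π(0.255/2 mm)² = π(1.2750e-04 m)² = 5.107e-08 m²
R₁ = ρL/A = (1.61×10^-8)(655)/(5.107e-08) = 206.5 Ω
R₂ = (2.56×10^-8)(65.2)/(5.107e-08) = 32.68 Ω
R = R₁ + R₂ = 239 Ω

239 Ω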